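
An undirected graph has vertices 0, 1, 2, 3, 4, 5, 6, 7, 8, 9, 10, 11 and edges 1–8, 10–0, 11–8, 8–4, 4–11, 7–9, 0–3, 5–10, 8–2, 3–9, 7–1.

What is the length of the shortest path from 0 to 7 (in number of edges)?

Distance 0: 0.
Distance 1: 3, 10.
Distance 2: 5, 9.
Distance 3: 7 — contains 7.

3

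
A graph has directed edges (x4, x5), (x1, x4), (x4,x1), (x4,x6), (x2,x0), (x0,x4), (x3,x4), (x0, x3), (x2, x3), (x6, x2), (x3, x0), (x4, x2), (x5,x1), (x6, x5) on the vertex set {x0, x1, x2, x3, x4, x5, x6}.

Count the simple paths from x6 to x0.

4

x6→x2→x0
x6→x2→x3→x0
x6→x5→x1→x4→x2→x0
x6→x5→x1→x4→x2→x3→x0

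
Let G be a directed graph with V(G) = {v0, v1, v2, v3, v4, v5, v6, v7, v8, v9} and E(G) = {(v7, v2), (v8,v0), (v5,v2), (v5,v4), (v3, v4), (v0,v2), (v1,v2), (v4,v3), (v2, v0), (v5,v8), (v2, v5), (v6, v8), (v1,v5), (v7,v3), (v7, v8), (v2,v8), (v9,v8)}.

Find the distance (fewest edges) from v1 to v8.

Distance 0: v1.
Distance 1: v2, v5.
Distance 2: v0, v4, v8 — contains v8.

2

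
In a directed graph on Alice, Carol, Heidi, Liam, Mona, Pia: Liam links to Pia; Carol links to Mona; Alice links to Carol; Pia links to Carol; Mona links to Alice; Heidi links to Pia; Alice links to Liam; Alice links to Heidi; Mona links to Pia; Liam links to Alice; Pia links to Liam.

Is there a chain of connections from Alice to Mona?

Yes

Explore from Alice.
Distance 1: reach Carol, Heidi, Liam.
Distance 2: reach Mona, Pia.
Found Mona.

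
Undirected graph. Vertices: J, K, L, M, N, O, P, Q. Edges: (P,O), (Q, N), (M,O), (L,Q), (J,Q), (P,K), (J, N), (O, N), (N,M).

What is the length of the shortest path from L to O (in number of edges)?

3

Distance 0: L.
Distance 1: Q.
Distance 2: J, N.
Distance 3: M, O — contains O.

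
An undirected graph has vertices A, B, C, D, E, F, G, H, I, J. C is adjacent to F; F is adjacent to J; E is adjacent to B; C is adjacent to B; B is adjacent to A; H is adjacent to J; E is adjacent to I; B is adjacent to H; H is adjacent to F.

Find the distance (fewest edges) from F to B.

Distance 0: F.
Distance 1: C, H, J.
Distance 2: B — contains B.

2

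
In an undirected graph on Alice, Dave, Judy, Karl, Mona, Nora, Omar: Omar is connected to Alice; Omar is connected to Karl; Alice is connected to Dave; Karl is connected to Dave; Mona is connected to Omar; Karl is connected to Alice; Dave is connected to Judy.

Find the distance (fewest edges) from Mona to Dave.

3

Distance 0: Mona.
Distance 1: Omar.
Distance 2: Alice, Karl.
Distance 3: Dave — contains Dave.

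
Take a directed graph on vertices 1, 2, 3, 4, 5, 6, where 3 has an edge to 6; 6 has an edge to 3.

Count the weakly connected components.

From 1: component {1}.
From 2: component {2}.
From 3: component {3, 6}.
From 4: component {4}.
From 5: component {5}.
That's 5 components.

5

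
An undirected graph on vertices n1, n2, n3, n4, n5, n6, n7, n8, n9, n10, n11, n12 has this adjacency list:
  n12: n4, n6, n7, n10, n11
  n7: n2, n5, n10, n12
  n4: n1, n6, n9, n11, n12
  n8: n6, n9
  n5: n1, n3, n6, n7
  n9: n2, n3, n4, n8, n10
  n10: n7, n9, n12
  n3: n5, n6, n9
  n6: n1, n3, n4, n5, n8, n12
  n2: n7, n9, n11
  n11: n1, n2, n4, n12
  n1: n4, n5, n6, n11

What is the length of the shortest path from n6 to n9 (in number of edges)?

2

Distance 0: n6.
Distance 1: n1, n3, n4, n5, n8, n12.
Distance 2: n7, n9, n10, n11 — contains n9.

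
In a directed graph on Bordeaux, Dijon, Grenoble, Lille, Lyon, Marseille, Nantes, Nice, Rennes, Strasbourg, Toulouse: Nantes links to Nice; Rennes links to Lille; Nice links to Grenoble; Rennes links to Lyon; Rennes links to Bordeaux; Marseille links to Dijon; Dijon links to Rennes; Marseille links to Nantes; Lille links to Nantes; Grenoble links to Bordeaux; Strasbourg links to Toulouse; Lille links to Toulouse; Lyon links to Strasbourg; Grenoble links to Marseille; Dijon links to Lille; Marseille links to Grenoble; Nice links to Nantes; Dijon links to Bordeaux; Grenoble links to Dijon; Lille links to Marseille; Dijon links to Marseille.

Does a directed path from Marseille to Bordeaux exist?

Explore from Marseille.
Distance 1: reach Dijon, Grenoble, Nantes.
Distance 2: reach Bordeaux, Lille, Nice, Rennes.
Found Bordeaux.

Yes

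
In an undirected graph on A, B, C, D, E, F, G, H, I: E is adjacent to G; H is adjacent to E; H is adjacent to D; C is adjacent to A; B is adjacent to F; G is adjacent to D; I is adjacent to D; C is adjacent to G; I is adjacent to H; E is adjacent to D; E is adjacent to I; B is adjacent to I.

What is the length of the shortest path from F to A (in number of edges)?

Distance 0: F.
Distance 1: B.
Distance 2: I.
Distance 3: D, E, H.
Distance 4: G.
Distance 5: C.
Distance 6: A — contains A.

6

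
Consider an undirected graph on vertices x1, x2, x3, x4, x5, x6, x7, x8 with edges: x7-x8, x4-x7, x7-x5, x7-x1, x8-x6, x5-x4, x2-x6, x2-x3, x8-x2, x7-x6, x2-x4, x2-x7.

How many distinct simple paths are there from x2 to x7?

x2–x4–x5–x7
x2–x4–x7
x2–x6–x7
x2–x6–x8–x7
x2–x7
x2–x8–x6–x7
x2–x8–x7

7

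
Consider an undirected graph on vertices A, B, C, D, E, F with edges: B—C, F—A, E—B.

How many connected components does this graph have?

From A: component {A, F}.
From B: component {B, C, E}.
From D: component {D}.
That's 3 components.

3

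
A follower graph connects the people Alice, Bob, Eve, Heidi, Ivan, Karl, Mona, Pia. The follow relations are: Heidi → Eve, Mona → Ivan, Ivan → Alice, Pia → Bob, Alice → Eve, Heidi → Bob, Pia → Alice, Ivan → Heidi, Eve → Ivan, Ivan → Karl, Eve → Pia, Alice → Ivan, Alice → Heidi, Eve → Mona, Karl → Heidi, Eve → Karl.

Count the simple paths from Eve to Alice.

3

Eve→Ivan→Alice
Eve→Mona→Ivan→Alice
Eve→Pia→Alice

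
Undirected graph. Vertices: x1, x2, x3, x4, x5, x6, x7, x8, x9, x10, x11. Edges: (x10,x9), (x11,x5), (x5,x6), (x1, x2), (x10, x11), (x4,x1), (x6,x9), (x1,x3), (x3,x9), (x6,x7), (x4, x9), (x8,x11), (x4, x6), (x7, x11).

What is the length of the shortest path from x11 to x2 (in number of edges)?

Distance 0: x11.
Distance 1: x5, x7, x8, x10.
Distance 2: x6, x9.
Distance 3: x3, x4.
Distance 4: x1.
Distance 5: x2 — contains x2.

5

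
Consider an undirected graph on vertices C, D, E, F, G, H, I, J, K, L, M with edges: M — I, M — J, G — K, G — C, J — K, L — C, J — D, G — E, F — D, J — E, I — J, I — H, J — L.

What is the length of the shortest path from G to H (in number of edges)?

4

Distance 0: G.
Distance 1: C, E, K.
Distance 2: J, L.
Distance 3: D, I, M.
Distance 4: F, H — contains H.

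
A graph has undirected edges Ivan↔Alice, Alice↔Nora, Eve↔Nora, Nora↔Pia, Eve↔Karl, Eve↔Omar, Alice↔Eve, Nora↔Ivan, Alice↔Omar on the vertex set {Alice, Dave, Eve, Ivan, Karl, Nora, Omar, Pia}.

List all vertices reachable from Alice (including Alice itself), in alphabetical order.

Start at Alice.
Its neighbours: Eve, Ivan, Nora, Omar.
Then their neighbours: Karl, Pia.
Nothing further is reachable.

Alice, Eve, Ivan, Karl, Nora, Omar, Pia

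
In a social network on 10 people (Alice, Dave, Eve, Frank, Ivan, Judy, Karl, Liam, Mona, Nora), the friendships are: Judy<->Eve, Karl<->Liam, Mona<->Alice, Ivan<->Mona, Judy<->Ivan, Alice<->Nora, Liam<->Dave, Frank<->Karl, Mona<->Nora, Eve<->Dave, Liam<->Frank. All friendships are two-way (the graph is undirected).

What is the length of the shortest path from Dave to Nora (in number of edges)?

Distance 0: Dave.
Distance 1: Eve, Liam.
Distance 2: Frank, Judy, Karl.
Distance 3: Ivan.
Distance 4: Mona.
Distance 5: Alice, Nora — contains Nora.

5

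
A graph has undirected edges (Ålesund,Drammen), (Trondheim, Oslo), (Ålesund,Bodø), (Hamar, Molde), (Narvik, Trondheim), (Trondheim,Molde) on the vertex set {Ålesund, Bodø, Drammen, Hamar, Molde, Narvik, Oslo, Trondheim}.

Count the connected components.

From Ålesund: component {Ålesund, Bodø, Drammen}.
From Hamar: component {Hamar, Molde, Narvik, Oslo, Trondheim}.
That's 2 components.

2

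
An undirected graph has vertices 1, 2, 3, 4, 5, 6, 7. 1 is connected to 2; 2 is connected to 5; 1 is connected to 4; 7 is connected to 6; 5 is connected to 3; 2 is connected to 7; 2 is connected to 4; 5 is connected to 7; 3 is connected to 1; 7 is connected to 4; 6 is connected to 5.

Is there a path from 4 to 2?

Explore from 4.
Distance 1: reach 1, 2, 7.
Found 2.

Yes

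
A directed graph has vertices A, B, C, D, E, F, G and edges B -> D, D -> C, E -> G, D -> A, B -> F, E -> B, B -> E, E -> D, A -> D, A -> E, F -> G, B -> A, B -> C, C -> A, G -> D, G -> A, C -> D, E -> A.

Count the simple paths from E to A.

14

E→A
E→B→A
E→B→C→A
E→B→C→D→A
E→B→D→A
E→B→D→C→A
E→B→F→G→A
E→B→F→G→D→A
E→B→F→G→D→C→A
E→D→A
E→D→C→A
E→G→A
E→G→D→A
E→G→D→C→A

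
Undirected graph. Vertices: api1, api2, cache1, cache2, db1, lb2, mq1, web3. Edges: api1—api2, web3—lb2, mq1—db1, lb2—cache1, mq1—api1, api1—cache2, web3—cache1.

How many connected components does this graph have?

From api1: component {api1, api2, cache2, db1, mq1}.
From cache1: component {cache1, lb2, web3}.
That's 2 components.

2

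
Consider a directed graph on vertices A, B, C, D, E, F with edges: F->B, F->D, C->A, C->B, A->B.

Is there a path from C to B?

Explore from C.
Distance 1: reach A, B.
Found B.

Yes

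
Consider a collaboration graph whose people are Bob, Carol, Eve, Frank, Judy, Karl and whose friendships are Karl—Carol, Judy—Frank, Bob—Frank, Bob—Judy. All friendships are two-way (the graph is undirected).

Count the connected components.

3

From Bob: component {Bob, Frank, Judy}.
From Carol: component {Carol, Karl}.
From Eve: component {Eve}.
That's 3 components.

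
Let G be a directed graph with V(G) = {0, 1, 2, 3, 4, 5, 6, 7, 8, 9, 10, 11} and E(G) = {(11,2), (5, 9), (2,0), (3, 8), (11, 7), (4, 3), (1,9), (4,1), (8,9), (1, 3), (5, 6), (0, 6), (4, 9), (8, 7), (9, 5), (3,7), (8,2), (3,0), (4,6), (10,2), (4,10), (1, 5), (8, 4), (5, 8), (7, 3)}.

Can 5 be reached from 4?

Explore from 4.
Distance 1: reach 1, 3, 6, 9, 10.
Distance 2: reach 0, 2, 5, 7, 8.
Found 5.

Yes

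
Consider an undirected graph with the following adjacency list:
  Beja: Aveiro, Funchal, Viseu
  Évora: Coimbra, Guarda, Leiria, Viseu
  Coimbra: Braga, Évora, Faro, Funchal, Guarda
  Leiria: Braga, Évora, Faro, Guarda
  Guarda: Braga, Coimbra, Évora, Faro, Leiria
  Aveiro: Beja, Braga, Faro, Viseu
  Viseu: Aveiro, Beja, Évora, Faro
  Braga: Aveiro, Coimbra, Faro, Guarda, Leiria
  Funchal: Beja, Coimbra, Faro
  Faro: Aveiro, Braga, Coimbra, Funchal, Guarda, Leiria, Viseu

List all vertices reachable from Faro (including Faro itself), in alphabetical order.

Aveiro, Beja, Braga, Coimbra, Évora, Faro, Funchal, Guarda, Leiria, Viseu

Start at Faro.
Its neighbours: Aveiro, Braga, Coimbra, Funchal, Guarda, Leiria, Viseu.
Then their neighbours: Beja, Évora.
Every vertex is now reached.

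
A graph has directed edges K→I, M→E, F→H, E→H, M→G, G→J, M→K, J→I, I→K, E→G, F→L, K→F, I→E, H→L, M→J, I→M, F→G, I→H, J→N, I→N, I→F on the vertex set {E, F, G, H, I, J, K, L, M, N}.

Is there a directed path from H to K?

Explore from H.
Distance 1: reach L.
The search from H is exhausted; no directed path reaches K.

No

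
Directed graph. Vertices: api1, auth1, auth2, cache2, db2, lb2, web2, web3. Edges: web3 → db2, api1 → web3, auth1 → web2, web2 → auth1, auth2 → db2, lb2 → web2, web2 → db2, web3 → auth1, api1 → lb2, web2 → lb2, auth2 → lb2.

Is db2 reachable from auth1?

Explore from auth1.
Distance 1: reach web2.
Distance 2: reach db2, lb2.
Found db2.

Yes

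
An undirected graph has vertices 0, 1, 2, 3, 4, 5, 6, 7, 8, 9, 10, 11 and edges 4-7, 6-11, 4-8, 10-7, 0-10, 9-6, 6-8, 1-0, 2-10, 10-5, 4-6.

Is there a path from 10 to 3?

No

Explore from 10.
Distance 1: reach 0, 2, 5, 7.
Distance 2: reach 1, 4.
Distance 3: reach 6, 8.
Distance 4: reach 9, 11.
The search is exhausted without reaching 3; it lies in a different component.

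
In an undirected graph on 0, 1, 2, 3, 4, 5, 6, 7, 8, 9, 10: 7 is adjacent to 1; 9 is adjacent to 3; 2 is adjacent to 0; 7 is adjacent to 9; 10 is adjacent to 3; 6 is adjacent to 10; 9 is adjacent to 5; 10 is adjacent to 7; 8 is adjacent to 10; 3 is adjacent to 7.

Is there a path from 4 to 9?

4 has no edges, so nothing is reachable from it.

No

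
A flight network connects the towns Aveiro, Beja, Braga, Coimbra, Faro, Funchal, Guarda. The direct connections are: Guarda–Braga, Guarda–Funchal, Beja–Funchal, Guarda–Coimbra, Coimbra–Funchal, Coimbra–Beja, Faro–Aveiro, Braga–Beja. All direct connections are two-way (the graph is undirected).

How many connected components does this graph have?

From Aveiro: component {Aveiro, Faro}.
From Beja: component {Beja, Braga, Coimbra, Funchal, Guarda}.
That's 2 components.

2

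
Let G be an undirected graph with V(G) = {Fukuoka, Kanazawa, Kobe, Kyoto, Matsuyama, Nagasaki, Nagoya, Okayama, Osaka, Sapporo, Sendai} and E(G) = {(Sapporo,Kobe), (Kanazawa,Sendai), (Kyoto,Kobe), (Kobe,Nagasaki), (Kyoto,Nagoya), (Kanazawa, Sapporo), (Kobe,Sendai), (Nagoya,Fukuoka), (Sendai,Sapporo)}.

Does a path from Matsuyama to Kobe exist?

Matsuyama has no edges, so nothing is reachable from it.

No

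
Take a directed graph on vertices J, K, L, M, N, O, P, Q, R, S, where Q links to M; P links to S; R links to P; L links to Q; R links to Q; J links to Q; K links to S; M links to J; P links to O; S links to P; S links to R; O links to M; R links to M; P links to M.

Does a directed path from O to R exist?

No

Explore from O.
Distance 1: reach M.
Distance 2: reach J.
Distance 3: reach Q.
The search from O is exhausted; no directed path reaches R.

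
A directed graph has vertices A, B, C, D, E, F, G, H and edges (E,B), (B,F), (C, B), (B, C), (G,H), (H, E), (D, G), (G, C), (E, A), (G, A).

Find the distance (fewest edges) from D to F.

Distance 0: D.
Distance 1: G.
Distance 2: A, C, H.
Distance 3: B, E.
Distance 4: F — contains F.

4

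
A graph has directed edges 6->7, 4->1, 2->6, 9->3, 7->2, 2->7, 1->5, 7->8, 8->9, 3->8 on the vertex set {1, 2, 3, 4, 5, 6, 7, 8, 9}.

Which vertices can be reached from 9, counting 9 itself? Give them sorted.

3, 8, 9

Start at 9.
Its neighbours: 3.
Then their neighbours: 8.
Nothing further is reachable.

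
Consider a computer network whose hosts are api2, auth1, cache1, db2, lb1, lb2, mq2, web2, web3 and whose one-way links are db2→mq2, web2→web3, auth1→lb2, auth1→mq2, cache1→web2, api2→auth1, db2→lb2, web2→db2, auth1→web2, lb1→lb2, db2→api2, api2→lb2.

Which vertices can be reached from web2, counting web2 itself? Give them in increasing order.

api2, auth1, db2, lb2, mq2, web2, web3

Start at web2.
Its neighbours: db2, web3.
Then their neighbours: api2, lb2, mq2.
Then next layer: auth1.
Nothing further is reachable.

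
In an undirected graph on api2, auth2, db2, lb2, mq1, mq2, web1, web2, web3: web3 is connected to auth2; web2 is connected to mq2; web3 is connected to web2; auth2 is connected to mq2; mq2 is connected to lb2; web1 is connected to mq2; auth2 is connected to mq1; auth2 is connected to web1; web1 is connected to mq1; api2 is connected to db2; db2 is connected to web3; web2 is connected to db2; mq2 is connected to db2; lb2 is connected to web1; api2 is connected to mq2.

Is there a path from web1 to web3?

Explore from web1.
Distance 1: reach auth2, lb2, mq1, mq2.
Distance 2: reach api2, db2, web2, web3.
Found web3.

Yes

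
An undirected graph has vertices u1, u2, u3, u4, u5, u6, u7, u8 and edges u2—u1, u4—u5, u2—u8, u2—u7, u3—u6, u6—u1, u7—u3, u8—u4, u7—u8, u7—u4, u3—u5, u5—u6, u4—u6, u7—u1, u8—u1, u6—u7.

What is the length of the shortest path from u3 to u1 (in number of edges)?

Distance 0: u3.
Distance 1: u5, u6, u7.
Distance 2: u1, u2, u4, u8 — contains u1.

2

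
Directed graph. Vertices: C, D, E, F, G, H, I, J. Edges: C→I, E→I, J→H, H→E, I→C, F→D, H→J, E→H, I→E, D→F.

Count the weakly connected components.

3

From C: component {C, E, H, I, J}.
From D: component {D, F}.
From G: component {G}.
That's 3 components.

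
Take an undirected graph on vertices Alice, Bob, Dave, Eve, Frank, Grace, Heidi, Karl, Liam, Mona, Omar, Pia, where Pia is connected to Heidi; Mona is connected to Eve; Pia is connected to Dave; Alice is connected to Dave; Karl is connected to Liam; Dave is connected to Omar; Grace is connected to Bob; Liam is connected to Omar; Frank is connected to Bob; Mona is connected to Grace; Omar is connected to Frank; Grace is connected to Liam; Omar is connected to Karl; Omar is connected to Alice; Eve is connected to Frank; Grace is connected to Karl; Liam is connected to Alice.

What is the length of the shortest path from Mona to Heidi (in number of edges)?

6

Distance 0: Mona.
Distance 1: Eve, Grace.
Distance 2: Bob, Frank, Karl, Liam.
Distance 3: Alice, Omar.
Distance 4: Dave.
Distance 5: Pia.
Distance 6: Heidi — contains Heidi.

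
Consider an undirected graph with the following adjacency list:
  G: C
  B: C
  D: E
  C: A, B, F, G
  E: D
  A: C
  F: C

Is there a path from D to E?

Explore from D.
Distance 1: reach E.
Found E.

Yes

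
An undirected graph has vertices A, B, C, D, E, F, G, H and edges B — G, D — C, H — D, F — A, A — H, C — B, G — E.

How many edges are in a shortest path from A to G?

5

Distance 0: A.
Distance 1: F, H.
Distance 2: D.
Distance 3: C.
Distance 4: B.
Distance 5: G — contains G.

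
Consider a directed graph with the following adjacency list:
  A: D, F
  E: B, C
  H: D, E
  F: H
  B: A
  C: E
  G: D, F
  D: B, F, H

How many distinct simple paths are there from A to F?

2

A→D→F
A→F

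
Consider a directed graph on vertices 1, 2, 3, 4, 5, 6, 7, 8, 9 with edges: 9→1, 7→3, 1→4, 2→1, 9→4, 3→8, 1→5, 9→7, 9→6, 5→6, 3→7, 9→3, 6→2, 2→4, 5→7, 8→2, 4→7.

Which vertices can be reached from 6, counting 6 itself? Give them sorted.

Start at 6.
Its neighbours: 2.
Then their neighbours: 1, 4.
Then next layer: 5, 7.
Then next layer: 3.
Then next layer: 8.
Nothing further is reachable.

1, 2, 3, 4, 5, 6, 7, 8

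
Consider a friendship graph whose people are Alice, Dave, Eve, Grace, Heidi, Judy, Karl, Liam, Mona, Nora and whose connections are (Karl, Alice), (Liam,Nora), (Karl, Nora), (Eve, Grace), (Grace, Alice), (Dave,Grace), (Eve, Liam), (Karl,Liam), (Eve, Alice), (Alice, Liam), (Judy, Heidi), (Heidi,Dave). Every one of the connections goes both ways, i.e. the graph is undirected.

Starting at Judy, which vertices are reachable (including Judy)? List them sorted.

Alice, Dave, Eve, Grace, Heidi, Judy, Karl, Liam, Nora

Start at Judy.
Its neighbours: Heidi.
Then their neighbours: Dave.
Then next layer: Grace.
Then next layer: Alice, Eve.
Then next layer: Karl, Liam.
Then next layer: Nora.
Nothing further is reachable.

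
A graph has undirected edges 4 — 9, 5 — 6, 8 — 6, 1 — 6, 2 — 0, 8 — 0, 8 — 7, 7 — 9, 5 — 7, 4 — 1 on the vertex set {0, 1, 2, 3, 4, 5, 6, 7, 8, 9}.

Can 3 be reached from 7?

Explore from 7.
Distance 1: reach 5, 8, 9.
Distance 2: reach 0, 4, 6.
Distance 3: reach 1, 2.
The search is exhausted without reaching 3; it lies in a different component.

No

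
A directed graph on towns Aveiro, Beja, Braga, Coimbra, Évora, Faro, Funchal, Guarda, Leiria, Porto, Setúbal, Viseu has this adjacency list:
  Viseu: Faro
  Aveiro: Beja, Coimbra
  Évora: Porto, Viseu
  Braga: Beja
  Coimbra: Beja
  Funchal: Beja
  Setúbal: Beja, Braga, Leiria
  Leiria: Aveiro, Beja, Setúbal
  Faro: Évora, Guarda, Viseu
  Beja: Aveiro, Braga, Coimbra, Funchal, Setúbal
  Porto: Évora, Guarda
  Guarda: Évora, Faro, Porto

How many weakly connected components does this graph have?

From Aveiro: component {Aveiro, Beja, Braga, Coimbra, Funchal, Leiria, Setúbal}.
From Évora: component {Évora, Faro, Guarda, Porto, Viseu}.
That's 2 components.

2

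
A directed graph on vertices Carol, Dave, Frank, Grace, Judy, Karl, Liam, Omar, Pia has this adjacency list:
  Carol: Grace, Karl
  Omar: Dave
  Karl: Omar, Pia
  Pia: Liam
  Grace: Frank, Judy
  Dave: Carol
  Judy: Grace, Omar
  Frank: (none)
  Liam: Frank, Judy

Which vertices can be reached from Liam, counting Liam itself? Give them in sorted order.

Start at Liam.
Its neighbours: Frank, Judy.
Then their neighbours: Grace, Omar.
Then next layer: Dave.
Then next layer: Carol.
Then next layer: Karl.
Then next layer: Pia.
Every vertex is now reached.

Carol, Dave, Frank, Grace, Judy, Karl, Liam, Omar, Pia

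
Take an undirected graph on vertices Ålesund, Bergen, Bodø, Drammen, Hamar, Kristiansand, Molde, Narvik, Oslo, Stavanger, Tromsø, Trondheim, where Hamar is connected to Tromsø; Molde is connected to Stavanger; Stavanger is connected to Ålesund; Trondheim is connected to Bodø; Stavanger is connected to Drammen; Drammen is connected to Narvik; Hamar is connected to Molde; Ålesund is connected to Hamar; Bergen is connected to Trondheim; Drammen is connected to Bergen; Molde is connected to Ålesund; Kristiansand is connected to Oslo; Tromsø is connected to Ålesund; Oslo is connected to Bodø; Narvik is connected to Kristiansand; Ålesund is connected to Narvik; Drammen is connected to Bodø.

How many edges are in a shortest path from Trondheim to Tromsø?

Distance 0: Trondheim.
Distance 1: Bergen, Bodø.
Distance 2: Drammen, Oslo.
Distance 3: Kristiansand, Narvik, Stavanger.
Distance 4: Ålesund, Molde.
Distance 5: Hamar, Tromsø — contains Tromsø.

5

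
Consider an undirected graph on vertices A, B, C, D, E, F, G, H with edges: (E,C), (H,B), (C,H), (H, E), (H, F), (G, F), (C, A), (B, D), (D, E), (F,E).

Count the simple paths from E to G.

4

E–C–H–F–G
E–D–B–H–F–G
E–F–G
E–H–F–G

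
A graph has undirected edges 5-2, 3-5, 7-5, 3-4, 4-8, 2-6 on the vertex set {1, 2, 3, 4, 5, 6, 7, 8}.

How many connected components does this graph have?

2

From 1: component {1}.
From 2: component {2, 3, 4, 5, 6, 7, 8}.
That's 2 components.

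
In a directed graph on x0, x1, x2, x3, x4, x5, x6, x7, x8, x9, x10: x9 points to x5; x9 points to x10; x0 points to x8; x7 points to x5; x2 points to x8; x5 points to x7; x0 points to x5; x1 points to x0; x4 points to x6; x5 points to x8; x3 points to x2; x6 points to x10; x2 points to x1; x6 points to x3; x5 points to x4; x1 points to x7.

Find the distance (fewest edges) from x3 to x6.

6

Distance 0: x3.
Distance 1: x2.
Distance 2: x1, x8.
Distance 3: x0, x7.
Distance 4: x5.
Distance 5: x4.
Distance 6: x6 — contains x6.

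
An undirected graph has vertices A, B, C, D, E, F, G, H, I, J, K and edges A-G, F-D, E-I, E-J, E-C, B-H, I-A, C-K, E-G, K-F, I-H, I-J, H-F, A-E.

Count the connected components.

1

From A: component {A, B, C, D, E, F, G, H, I, J, K}.
That's 1 component.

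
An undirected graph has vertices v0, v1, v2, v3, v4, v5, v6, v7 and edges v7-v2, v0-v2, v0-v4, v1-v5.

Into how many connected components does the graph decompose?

4

From v0: component {v0, v2, v4, v7}.
From v1: component {v1, v5}.
From v3: component {v3}.
From v6: component {v6}.
That's 4 components.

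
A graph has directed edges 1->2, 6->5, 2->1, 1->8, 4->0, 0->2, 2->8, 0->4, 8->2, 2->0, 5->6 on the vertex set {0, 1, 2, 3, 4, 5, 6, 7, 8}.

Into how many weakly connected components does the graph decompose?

4

From 0: component {0, 1, 2, 4, 8}.
From 3: component {3}.
From 5: component {5, 6}.
From 7: component {7}.
That's 4 components.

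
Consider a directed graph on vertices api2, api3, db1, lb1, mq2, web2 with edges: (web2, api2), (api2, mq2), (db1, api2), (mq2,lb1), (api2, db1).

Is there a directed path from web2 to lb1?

Yes

Explore from web2.
Distance 1: reach api2.
Distance 2: reach db1, mq2.
Distance 3: reach lb1.
Found lb1.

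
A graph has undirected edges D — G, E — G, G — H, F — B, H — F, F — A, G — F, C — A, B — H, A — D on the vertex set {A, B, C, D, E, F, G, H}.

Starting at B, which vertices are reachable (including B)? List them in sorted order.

A, B, C, D, E, F, G, H

Start at B.
Its neighbours: F, H.
Then their neighbours: A, G.
Then next layer: C, D, E.
Every vertex is now reached.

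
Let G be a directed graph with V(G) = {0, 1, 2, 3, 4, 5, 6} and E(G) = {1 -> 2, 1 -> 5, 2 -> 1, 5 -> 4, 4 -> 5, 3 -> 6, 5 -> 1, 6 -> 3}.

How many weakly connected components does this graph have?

From 0: component {0}.
From 1: component {1, 2, 4, 5}.
From 3: component {3, 6}.
That's 3 components.

3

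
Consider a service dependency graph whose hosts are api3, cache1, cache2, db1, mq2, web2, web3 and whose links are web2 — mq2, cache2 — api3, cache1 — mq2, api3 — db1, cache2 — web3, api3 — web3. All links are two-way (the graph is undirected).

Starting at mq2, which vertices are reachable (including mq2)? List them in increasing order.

cache1, mq2, web2

Start at mq2.
Its neighbours: cache1, web2.
Nothing further is reachable.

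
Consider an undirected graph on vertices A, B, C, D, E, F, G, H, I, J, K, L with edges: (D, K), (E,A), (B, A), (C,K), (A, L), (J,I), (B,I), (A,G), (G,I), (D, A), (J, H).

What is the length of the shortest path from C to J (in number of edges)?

6

Distance 0: C.
Distance 1: K.
Distance 2: D.
Distance 3: A.
Distance 4: B, E, G, L.
Distance 5: I.
Distance 6: J — contains J.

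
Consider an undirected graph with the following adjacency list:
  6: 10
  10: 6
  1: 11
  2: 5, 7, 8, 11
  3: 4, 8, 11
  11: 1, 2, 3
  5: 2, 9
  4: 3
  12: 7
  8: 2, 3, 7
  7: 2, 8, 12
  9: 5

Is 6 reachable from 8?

Explore from 8.
Distance 1: reach 2, 3, 7.
Distance 2: reach 4, 5, 11, 12.
Distance 3: reach 1, 9.
The search is exhausted without reaching 6; it lies in a different component.

No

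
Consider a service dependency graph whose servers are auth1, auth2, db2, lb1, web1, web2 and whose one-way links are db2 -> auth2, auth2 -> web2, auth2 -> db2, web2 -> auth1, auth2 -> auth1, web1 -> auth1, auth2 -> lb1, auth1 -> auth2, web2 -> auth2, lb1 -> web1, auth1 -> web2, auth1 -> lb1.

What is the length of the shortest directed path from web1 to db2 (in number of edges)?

Distance 0: web1.
Distance 1: auth1.
Distance 2: auth2, lb1, web2.
Distance 3: db2 — contains db2.

3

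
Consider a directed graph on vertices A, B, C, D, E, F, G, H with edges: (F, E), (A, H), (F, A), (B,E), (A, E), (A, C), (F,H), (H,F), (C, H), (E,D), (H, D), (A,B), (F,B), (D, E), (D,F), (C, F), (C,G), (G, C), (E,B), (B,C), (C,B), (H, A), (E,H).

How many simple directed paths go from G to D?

G→C→B→E→D
G→C→B→E→H→D
G→C→F→A→B→E→D
G→C→F→A→B→E→H→D
G→C→F→A→E→D
G→C→F→A→E→H→D
G→C→F→A→H→D
G→C→F→B→E→D
... and 13 more.

21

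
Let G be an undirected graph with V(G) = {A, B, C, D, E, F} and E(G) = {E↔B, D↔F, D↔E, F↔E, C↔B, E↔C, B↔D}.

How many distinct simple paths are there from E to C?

4

E–B–C
E–C
E–D–B–C
E–F–D–B–C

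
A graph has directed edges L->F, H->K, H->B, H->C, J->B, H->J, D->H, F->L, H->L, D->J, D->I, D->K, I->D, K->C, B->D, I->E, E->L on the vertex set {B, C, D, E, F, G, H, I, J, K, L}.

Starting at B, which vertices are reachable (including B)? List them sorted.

Start at B.
Its neighbours: D.
Then their neighbours: H, I, J, K.
Then next layer: C, E, L.
Then next layer: F.
Nothing further is reachable.

B, C, D, E, F, H, I, J, K, L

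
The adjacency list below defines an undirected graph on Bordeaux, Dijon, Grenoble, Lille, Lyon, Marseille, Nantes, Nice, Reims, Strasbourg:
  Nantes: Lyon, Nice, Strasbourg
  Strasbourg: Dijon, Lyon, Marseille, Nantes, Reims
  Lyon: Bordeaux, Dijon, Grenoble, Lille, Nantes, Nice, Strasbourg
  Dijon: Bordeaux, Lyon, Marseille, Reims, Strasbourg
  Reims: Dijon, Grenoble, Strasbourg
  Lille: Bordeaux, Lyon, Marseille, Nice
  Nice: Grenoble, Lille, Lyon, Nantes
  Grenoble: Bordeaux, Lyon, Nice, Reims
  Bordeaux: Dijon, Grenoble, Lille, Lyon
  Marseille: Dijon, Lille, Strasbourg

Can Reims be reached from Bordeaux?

Yes

Explore from Bordeaux.
Distance 1: reach Dijon, Grenoble, Lille, Lyon.
Distance 2: reach Marseille, Nantes, Nice, Reims, Strasbourg.
Found Reims.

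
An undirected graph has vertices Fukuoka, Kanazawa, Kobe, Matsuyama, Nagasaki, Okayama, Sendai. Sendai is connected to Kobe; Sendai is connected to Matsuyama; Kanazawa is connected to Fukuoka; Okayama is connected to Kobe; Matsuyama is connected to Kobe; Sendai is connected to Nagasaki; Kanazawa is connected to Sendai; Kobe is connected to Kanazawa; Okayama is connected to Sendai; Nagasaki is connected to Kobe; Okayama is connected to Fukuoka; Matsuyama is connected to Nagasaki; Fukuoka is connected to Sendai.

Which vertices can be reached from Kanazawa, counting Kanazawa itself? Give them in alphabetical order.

Fukuoka, Kanazawa, Kobe, Matsuyama, Nagasaki, Okayama, Sendai

Start at Kanazawa.
Its neighbours: Fukuoka, Kobe, Sendai.
Then their neighbours: Matsuyama, Nagasaki, Okayama.
Every vertex is now reached.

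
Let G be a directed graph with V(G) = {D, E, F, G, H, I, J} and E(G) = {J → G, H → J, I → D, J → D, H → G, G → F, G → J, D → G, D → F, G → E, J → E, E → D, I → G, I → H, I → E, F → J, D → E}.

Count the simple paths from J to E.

4

J→D→E
J→D→G→E
J→E
J→G→E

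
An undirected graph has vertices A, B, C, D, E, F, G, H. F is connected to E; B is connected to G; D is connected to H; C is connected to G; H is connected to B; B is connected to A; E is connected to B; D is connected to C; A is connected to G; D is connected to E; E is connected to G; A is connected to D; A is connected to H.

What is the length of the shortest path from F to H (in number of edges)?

Distance 0: F.
Distance 1: E.
Distance 2: B, D, G.
Distance 3: A, C, H — contains H.

3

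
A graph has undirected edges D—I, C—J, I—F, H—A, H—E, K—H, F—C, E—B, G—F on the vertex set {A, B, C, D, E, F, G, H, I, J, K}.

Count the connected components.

2

From A: component {A, B, E, H, K}.
From C: component {C, D, F, G, I, J}.
That's 2 components.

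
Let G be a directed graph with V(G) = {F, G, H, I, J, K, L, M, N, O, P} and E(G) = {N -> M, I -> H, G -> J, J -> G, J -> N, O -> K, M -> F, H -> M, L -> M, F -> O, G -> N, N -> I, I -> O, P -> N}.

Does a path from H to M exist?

Yes

Explore from H.
Distance 1: reach M.
Found M.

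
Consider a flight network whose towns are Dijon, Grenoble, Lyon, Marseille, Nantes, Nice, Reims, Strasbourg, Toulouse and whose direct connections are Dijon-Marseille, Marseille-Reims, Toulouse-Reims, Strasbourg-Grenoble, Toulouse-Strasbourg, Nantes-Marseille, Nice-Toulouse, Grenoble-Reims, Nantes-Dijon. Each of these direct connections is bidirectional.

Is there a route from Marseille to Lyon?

Explore from Marseille.
Distance 1: reach Dijon, Nantes, Reims.
Distance 2: reach Grenoble, Toulouse.
Distance 3: reach Nice, Strasbourg.
The search is exhausted without reaching Lyon; it lies in a different component.

No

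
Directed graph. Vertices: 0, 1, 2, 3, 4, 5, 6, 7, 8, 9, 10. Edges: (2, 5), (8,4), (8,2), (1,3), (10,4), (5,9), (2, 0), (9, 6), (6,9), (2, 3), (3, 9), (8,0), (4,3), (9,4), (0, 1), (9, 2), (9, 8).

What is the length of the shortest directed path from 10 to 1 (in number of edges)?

Distance 0: 10.
Distance 1: 4.
Distance 2: 3.
Distance 3: 9.
Distance 4: 2, 6, 8.
Distance 5: 0, 5.
Distance 6: 1 — contains 1.

6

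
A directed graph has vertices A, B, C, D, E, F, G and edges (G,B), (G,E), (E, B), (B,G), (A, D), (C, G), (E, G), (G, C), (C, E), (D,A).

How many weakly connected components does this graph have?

3

From A: component {A, D}.
From B: component {B, C, E, G}.
From F: component {F}.
That's 3 components.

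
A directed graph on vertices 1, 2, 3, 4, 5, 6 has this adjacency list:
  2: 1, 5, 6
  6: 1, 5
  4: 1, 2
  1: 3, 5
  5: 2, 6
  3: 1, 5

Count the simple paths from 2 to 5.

6

2→1→3→5
2→1→5
2→5
2→6→1→3→5
2→6→1→5
2→6→5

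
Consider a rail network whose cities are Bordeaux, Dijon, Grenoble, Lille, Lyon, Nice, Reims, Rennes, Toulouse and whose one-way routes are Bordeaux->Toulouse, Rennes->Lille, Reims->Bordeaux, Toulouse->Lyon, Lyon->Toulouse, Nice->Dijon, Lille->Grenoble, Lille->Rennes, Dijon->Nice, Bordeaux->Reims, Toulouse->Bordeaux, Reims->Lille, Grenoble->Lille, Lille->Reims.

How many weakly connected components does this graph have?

2

From Bordeaux: component {Bordeaux, Grenoble, Lille, Lyon, Reims, Rennes, Toulouse}.
From Dijon: component {Dijon, Nice}.
That's 2 components.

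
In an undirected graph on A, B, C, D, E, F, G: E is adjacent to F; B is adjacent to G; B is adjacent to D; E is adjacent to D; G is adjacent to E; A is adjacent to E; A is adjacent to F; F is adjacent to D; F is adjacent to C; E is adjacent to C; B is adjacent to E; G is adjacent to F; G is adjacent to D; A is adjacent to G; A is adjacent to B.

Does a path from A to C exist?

Explore from A.
Distance 1: reach B, E, F, G.
Distance 2: reach C, D.
Found C.

Yes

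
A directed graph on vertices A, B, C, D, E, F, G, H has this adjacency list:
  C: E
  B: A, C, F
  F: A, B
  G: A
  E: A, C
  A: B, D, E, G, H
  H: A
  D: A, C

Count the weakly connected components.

1

From A: component {A, B, C, D, E, F, G, H}.
That's 1 component.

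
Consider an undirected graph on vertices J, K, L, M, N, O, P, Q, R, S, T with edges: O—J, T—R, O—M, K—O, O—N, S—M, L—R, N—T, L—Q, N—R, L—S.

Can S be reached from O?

Explore from O.
Distance 1: reach J, K, M, N.
Distance 2: reach R, S, T.
Found S.

Yes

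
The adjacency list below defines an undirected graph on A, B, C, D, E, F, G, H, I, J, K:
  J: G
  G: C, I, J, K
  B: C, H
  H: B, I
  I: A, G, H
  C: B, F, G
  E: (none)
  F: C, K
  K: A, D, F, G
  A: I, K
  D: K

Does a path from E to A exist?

No

E has no edges, so nothing is reachable from it.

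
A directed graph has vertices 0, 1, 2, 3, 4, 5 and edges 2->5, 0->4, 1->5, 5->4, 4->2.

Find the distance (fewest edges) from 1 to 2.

3

Distance 0: 1.
Distance 1: 5.
Distance 2: 4.
Distance 3: 2 — contains 2.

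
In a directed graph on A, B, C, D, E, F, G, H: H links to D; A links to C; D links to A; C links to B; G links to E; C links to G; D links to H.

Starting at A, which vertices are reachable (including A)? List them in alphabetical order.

A, B, C, E, G

Start at A.
Its neighbours: C.
Then their neighbours: B, G.
Then next layer: E.
Nothing further is reachable.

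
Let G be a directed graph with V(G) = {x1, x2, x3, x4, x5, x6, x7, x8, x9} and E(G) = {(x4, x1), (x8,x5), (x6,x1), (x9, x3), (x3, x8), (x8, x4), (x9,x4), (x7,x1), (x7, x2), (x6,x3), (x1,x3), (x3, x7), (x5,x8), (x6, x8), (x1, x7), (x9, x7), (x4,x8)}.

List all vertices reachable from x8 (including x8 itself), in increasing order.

Start at x8.
Its neighbours: x4, x5.
Then their neighbours: x1.
Then next layer: x3, x7.
Then next layer: x2.
Nothing further is reachable.

x1, x2, x3, x4, x5, x7, x8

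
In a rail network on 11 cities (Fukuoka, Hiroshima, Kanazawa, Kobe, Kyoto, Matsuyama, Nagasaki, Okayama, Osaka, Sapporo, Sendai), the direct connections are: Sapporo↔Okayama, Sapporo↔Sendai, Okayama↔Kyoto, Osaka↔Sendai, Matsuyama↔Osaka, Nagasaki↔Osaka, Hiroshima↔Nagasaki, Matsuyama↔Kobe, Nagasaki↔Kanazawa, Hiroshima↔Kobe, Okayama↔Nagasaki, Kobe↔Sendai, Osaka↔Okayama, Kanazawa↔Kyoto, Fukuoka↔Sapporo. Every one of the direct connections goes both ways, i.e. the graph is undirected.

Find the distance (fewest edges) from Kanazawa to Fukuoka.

Distance 0: Kanazawa.
Distance 1: Kyoto, Nagasaki.
Distance 2: Hiroshima, Okayama, Osaka.
Distance 3: Kobe, Matsuyama, Sapporo, Sendai.
Distance 4: Fukuoka — contains Fukuoka.

4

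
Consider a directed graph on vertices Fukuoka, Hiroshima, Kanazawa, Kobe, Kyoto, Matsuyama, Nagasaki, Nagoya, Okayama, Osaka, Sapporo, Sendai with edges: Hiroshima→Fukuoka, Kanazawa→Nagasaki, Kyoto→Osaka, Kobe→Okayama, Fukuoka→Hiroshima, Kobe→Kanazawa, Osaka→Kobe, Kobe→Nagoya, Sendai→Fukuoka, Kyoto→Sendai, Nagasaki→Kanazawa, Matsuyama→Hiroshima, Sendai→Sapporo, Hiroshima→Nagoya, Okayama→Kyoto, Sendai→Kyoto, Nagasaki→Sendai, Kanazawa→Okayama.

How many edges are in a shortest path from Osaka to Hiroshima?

Distance 0: Osaka.
Distance 1: Kobe.
Distance 2: Kanazawa, Nagoya, Okayama.
Distance 3: Kyoto, Nagasaki.
Distance 4: Sendai.
Distance 5: Fukuoka, Sapporo.
Distance 6: Hiroshima — contains Hiroshima.

6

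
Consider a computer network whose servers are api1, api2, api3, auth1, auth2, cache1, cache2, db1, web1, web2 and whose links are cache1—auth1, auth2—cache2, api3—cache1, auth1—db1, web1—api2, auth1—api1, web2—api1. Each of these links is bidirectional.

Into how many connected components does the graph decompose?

3

From api1: component {api1, api3, auth1, cache1, db1, web2}.
From api2: component {api2, web1}.
From auth2: component {auth2, cache2}.
That's 3 components.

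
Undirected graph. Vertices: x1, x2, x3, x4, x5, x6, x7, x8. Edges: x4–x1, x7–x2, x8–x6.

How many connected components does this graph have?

From x1: component {x1, x4}.
From x2: component {x2, x7}.
From x3: component {x3}.
From x5: component {x5}.
From x6: component {x6, x8}.
That's 5 components.

5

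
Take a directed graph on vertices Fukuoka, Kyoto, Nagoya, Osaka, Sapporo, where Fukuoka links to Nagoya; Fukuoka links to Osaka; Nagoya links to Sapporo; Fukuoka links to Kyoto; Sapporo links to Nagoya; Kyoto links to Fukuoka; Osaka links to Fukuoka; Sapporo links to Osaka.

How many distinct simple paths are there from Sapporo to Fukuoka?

1

Sapporo→Osaka→Fukuoka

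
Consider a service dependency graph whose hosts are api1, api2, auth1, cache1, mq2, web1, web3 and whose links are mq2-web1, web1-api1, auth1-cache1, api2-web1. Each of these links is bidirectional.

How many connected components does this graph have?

From api1: component {api1, api2, mq2, web1}.
From auth1: component {auth1, cache1}.
From web3: component {web3}.
That's 3 components.

3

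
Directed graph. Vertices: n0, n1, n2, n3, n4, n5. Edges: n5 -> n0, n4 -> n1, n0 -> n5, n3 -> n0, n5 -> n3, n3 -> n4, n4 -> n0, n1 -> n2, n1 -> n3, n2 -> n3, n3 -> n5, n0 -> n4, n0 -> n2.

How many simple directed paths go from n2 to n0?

n2→n3→n0
n2→n3→n4→n0
n2→n3→n5→n0

3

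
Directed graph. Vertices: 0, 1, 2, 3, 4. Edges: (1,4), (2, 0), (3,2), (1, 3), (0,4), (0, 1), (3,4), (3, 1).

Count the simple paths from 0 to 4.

0→1→3→4
0→1→4
0→4

3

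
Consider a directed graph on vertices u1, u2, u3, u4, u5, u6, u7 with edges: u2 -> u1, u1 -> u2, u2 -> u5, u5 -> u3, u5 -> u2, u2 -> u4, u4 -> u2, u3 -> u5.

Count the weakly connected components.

3

From u1: component {u1, u2, u3, u4, u5}.
From u6: component {u6}.
From u7: component {u7}.
That's 3 components.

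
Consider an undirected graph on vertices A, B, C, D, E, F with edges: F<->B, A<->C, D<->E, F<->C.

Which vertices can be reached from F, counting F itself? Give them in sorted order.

A, B, C, F

Start at F.
Its neighbours: B, C.
Then their neighbours: A.
Nothing further is reachable.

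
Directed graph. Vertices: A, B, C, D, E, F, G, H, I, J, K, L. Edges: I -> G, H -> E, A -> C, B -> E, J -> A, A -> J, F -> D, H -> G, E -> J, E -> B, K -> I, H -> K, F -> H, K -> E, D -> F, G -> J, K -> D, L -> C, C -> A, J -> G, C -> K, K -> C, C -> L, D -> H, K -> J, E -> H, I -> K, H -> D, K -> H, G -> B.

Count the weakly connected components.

1

From A: component {A, B, C, D, E, F, G, H, I, J, K, L}.
That's 1 component.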